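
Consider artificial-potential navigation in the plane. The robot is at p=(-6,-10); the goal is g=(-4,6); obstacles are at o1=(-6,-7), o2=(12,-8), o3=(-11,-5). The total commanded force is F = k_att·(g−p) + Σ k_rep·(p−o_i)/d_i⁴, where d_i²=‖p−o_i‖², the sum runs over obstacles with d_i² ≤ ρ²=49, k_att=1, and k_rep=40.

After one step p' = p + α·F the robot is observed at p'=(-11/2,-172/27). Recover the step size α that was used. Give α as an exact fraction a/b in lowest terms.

α = 1/4

F_att = 1·(g−p) = 1·(2,16) = (2.0000,16.0000)
o1: d²=9 ≤ ρ²=49; F_rep = 40·(0,-3)/9² = (0.0000,-1.4815)
o2: d²=328 > ρ²=49 → inactive
o3: d²=50 > ρ²=49 → inactive
F = F_att + ΣF_rep = (2.0000,14.5185)
Δp = p'−p = (0.5000,3.6296); α = Δx/Fx = (1/2) / (2) = 1/4
check: Δy/Fy = (98/27) / (392/27) = 1/4 ✓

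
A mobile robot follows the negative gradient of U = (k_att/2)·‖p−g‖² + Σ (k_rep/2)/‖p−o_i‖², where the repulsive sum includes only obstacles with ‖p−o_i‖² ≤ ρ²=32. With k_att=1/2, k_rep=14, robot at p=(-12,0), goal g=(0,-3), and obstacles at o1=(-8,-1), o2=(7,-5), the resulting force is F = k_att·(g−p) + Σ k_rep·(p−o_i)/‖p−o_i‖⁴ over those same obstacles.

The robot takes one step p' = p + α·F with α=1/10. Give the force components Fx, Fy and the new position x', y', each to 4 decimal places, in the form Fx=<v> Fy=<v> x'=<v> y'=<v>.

F_att = 1/2·(g−p) = 1/2·(12,-3) = (6.0000,-1.5000)
o1: d²=17 ≤ ρ²=32; F_rep = 14·(-4,1)/17² = (-0.1938,0.0484)
o2: d²=386 > ρ²=32 → inactive
F = F_att + ΣF_rep = (5.8062,-1.4516)
p' = p + 1/10·F = (-11.4194,-0.1452)

Fx=5.8062 Fy=-1.4516 x'=-11.4194 y'=-0.1452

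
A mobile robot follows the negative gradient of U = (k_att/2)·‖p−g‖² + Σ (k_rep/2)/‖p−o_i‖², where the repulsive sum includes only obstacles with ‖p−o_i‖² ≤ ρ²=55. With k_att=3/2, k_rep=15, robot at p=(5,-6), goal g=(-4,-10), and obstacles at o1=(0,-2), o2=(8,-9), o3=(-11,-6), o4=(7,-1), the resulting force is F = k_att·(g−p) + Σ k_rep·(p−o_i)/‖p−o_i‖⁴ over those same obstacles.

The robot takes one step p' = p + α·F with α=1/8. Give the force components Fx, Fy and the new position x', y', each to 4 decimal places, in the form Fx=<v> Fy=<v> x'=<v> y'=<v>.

Fx=-13.6299 Fy=-5.9860 x'=3.2963 y'=-6.7482

F_att = 3/2·(g−p) = 3/2·(-9,-4) = (-13.5000,-6.0000)
o1: d²=41 ≤ ρ²=55; F_rep = 15·(5,-4)/41² = (0.0446,-0.0357)
o2: d²=18 ≤ ρ²=55; F_rep = 15·(-3,3)/18² = (-0.1389,0.1389)
o3: d²=256 > ρ²=55 → inactive
o4: d²=29 ≤ ρ²=55; F_rep = 15·(-2,-5)/29² = (-0.0357,-0.0892)
F = F_att + ΣF_rep = (-13.6299,-5.9860)
p' = p + 1/8·F = (3.2963,-6.7482)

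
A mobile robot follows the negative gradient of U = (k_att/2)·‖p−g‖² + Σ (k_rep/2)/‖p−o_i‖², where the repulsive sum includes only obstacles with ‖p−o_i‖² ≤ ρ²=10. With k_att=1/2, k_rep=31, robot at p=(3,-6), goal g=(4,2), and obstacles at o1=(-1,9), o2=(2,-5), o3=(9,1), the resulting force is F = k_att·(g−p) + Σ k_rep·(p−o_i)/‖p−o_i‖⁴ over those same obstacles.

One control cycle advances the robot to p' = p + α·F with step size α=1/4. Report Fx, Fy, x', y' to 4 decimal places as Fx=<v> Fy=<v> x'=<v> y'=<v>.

Fx=8.2500 Fy=-3.7500 x'=5.0625 y'=-6.9375

F_att = 1/2·(g−p) = 1/2·(1,8) = (0.5000,4.0000)
o1: d²=241 > ρ²=10 → inactive
o2: d²=2 ≤ ρ²=10; F_rep = 31·(1,-1)/2² = (7.7500,-7.7500)
o3: d²=85 > ρ²=10 → inactive
F = F_att + ΣF_rep = (8.2500,-3.7500)
p' = p + 1/4·F = (5.0625,-6.9375)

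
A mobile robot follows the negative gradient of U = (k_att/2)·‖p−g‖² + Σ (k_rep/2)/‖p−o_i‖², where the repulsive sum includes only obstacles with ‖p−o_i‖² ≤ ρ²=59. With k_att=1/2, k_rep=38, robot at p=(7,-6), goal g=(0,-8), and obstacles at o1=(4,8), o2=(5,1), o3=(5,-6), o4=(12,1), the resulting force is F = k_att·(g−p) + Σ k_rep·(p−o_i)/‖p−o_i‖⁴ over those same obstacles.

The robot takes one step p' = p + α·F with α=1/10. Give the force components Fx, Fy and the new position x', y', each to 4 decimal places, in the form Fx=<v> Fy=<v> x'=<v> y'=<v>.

F_att = 1/2·(g−p) = 1/2·(-7,-2) = (-3.5000,-1.0000)
o1: d²=205 > ρ²=59 → inactive
o2: d²=53 ≤ ρ²=59; F_rep = 38·(2,-7)/53² = (0.0271,-0.0947)
o3: d²=4 ≤ ρ²=59; F_rep = 38·(2,0)/4² = (4.7500,0.0000)
o4: d²=74 > ρ²=59 → inactive
F = F_att + ΣF_rep = (1.2771,-1.0947)
p' = p + 1/10·F = (7.1277,-6.1095)

Fx=1.2771 Fy=-1.0947 x'=7.1277 y'=-6.1095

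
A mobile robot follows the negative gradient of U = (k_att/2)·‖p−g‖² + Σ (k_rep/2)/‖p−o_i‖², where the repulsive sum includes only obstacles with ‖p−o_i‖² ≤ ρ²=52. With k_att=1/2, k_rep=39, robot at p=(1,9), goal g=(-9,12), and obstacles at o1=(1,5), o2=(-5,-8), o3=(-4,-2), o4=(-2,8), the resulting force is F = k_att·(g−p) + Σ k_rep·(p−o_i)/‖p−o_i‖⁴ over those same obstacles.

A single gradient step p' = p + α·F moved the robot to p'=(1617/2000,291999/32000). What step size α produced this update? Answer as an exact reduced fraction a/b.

F_att = 1/2·(g−p) = 1/2·(-10,3) = (-5.0000,1.5000)
o1: d²=16 ≤ ρ²=52; F_rep = 39·(0,4)/16² = (0.0000,0.6094)
o2: d²=325 > ρ²=52 → inactive
o3: d²=146 > ρ²=52 → inactive
o4: d²=10 ≤ ρ²=52; F_rep = 39·(3,1)/10² = (1.1700,0.3900)
F = F_att + ΣF_rep = (-3.8300,2.4994)
Δp = p'−p = (-0.1915,0.1250); α = Δx/Fx = (-383/2000) / (-383/100) = 1/20
check: Δy/Fy = (3999/32000) / (3999/1600) = 1/20 ✓

α = 1/20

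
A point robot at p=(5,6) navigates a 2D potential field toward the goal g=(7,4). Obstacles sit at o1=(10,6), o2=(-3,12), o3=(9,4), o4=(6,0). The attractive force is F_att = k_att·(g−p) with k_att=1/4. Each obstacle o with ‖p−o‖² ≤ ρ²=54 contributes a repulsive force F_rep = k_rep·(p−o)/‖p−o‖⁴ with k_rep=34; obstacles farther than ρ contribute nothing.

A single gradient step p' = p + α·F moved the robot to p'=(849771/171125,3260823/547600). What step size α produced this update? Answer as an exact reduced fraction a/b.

F_att = 1/4·(g−p) = 1/4·(2,-2) = (0.5000,-0.5000)
o1: d²=25 ≤ ρ²=54; F_rep = 34·(-5,0)/25² = (-0.2720,0.0000)
o2: d²=100 > ρ²=54 → inactive
o3: d²=20 ≤ ρ²=54; F_rep = 34·(-4,2)/20² = (-0.3400,0.1700)
o4: d²=37 ≤ ρ²=54; F_rep = 34·(-1,6)/37² = (-0.0248,0.1490)
F = F_att + ΣF_rep = (-0.1368,-0.1810)
Δp = p'−p = (-0.0342,-0.0452); α = Δx/Fx = (-5854/171125) / (-23416/171125) = 1/4
check: Δy/Fy = (-24777/547600) / (-24777/136900) = 1/4 ✓

α = 1/4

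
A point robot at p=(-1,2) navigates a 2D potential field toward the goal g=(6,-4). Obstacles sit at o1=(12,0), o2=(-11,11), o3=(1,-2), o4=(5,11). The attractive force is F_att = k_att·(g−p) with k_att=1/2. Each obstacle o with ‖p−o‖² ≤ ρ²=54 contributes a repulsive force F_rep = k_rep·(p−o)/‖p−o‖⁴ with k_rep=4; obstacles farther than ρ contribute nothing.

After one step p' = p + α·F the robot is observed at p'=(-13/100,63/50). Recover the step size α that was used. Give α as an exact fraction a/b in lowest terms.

F_att = 1/2·(g−p) = 1/2·(7,-6) = (3.5000,-3.0000)
o1: d²=173 > ρ²=54 → inactive
o2: d²=181 > ρ²=54 → inactive
o3: d²=20 ≤ ρ²=54; F_rep = 4·(-2,4)/20² = (-0.0200,0.0400)
o4: d²=117 > ρ²=54 → inactive
F = F_att + ΣF_rep = (3.4800,-2.9600)
Δp = p'−p = (0.8700,-0.7400); α = Δx/Fx = (87/100) / (87/25) = 1/4
check: Δy/Fy = (-37/50) / (-74/25) = 1/4 ✓

α = 1/4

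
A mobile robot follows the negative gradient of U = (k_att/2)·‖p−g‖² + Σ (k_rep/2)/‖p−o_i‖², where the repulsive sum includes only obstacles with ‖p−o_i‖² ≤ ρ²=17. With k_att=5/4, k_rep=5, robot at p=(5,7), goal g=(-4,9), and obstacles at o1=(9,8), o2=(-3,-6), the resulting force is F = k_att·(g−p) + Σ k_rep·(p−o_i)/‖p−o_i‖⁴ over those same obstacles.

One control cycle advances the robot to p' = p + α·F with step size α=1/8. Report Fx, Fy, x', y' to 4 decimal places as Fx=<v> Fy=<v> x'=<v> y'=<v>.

F_att = 5/4·(g−p) = 5/4·(-9,2) = (-11.2500,2.5000)
o1: d²=17 ≤ ρ²=17; F_rep = 5·(-4,-1)/17² = (-0.0692,-0.0173)
o2: d²=233 > ρ²=17 → inactive
F = F_att + ΣF_rep = (-11.3192,2.4827)
p' = p + 1/8·F = (3.5851,7.3103)

Fx=-11.3192 Fy=2.4827 x'=3.5851 y'=7.3103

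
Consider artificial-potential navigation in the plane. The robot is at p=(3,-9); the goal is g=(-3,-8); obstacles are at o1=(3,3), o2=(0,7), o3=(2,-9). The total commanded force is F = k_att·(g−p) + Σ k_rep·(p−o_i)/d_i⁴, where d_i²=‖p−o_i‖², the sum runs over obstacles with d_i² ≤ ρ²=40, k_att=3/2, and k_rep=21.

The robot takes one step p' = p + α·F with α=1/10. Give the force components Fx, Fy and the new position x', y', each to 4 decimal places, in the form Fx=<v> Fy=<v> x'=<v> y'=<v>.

Fx=12.0000 Fy=1.5000 x'=4.2000 y'=-8.8500

F_att = 3/2·(g−p) = 3/2·(-6,1) = (-9.0000,1.5000)
o1: d²=144 > ρ²=40 → inactive
o2: d²=265 > ρ²=40 → inactive
o3: d²=1 ≤ ρ²=40; F_rep = 21·(1,0)/1² = (21.0000,0.0000)
F = F_att + ΣF_rep = (12.0000,1.5000)
p' = p + 1/10·F = (4.2000,-8.8500)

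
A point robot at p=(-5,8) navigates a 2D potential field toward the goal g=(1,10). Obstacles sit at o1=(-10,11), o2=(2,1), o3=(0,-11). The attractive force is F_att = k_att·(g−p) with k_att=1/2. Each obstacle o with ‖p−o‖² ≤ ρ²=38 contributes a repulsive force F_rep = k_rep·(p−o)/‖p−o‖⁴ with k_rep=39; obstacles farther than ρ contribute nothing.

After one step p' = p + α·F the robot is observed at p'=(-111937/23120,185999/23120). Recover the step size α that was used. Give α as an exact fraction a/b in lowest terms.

α = 1/20

F_att = 1/2·(g−p) = 1/2·(6,2) = (3.0000,1.0000)
o1: d²=34 ≤ ρ²=38; F_rep = 39·(5,-3)/34² = (0.1687,-0.1012)
o2: d²=98 > ρ²=38 → inactive
o3: d²=386 > ρ²=38 → inactive
F = F_att + ΣF_rep = (3.1687,0.8988)
Δp = p'−p = (0.1584,0.0449); α = Δx/Fx = (3663/23120) / (3663/1156) = 1/20
check: Δy/Fy = (1039/23120) / (1039/1156) = 1/20 ✓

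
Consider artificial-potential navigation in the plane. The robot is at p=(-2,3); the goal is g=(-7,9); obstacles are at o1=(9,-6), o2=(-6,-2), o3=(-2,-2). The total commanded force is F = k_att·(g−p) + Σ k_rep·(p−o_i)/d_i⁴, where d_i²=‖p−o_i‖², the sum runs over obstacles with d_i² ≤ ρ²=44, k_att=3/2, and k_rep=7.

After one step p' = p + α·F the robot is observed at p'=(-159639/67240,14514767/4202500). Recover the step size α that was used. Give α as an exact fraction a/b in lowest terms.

F_att = 3/2·(g−p) = 3/2·(-5,6) = (-7.5000,9.0000)
o1: d²=202 > ρ²=44 → inactive
o2: d²=41 ≤ ρ²=44; F_rep = 7·(4,5)/41² = (0.0167,0.0208)
o3: d²=25 ≤ ρ²=44; F_rep = 7·(0,5)/25² = (0.0000,0.0560)
F = F_att + ΣF_rep = (-7.4833,9.0768)
Δp = p'−p = (-0.3742,0.4538); α = Δx/Fx = (-25159/67240) / (-25159/3362) = 1/20
check: Δy/Fy = (1907267/4202500) / (1907267/210125) = 1/20 ✓

α = 1/20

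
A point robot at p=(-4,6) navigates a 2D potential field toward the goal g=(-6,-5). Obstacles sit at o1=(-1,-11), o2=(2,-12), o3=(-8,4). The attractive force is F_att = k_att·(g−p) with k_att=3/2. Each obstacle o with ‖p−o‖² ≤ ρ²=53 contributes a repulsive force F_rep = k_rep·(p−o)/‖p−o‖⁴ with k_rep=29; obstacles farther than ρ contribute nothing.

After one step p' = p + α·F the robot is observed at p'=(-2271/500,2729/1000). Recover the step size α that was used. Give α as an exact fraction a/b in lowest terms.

F_att = 3/2·(g−p) = 3/2·(-2,-11) = (-3.0000,-16.5000)
o1: d²=298 > ρ²=53 → inactive
o2: d²=360 > ρ²=53 → inactive
o3: d²=20 ≤ ρ²=53; F_rep = 29·(4,2)/20² = (0.2900,0.1450)
F = F_att + ΣF_rep = (-2.7100,-16.3550)
Δp = p'−p = (-0.5420,-3.2710); α = Δx/Fx = (-271/500) / (-271/100) = 1/5
check: Δy/Fy = (-3271/1000) / (-3271/200) = 1/5 ✓

α = 1/5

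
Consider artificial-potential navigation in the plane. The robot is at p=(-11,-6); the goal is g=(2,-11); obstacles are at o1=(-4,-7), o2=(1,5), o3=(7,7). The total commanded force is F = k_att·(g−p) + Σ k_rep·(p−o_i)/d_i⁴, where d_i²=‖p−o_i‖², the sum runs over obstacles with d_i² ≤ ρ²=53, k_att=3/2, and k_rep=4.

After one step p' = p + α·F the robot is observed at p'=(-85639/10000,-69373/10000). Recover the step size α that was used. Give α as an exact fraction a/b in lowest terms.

F_att = 3/2·(g−p) = 3/2·(13,-5) = (19.5000,-7.5000)
o1: d²=50 ≤ ρ²=53; F_rep = 4·(-7,1)/50² = (-0.0112,0.0016)
o2: d²=265 > ρ²=53 → inactive
o3: d²=493 > ρ²=53 → inactive
F = F_att + ΣF_rep = (19.4888,-7.4984)
Δp = p'−p = (2.4361,-0.9373); α = Δx/Fx = (24361/10000) / (24361/1250) = 1/8
check: Δy/Fy = (-9373/10000) / (-9373/1250) = 1/8 ✓

α = 1/8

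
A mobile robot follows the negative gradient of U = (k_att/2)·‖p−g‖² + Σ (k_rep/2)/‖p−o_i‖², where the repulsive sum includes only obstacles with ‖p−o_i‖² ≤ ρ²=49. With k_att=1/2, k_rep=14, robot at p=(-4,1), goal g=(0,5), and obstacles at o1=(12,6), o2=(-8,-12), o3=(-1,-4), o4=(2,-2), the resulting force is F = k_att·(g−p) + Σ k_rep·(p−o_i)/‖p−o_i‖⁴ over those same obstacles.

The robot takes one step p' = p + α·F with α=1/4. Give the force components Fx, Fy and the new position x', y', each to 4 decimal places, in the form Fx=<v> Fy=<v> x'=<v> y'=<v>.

Fx=1.9222 Fy=2.0813 x'=-3.5195 y'=1.5203

F_att = 1/2·(g−p) = 1/2·(4,4) = (2.0000,2.0000)
o1: d²=281 > ρ²=49 → inactive
o2: d²=185 > ρ²=49 → inactive
o3: d²=34 ≤ ρ²=49; F_rep = 14·(-3,5)/34² = (-0.0363,0.0606)
o4: d²=45 ≤ ρ²=49; F_rep = 14·(-6,3)/45² = (-0.0415,0.0207)
F = F_att + ΣF_rep = (1.9222,2.0813)
p' = p + 1/4·F = (-3.5195,1.5203)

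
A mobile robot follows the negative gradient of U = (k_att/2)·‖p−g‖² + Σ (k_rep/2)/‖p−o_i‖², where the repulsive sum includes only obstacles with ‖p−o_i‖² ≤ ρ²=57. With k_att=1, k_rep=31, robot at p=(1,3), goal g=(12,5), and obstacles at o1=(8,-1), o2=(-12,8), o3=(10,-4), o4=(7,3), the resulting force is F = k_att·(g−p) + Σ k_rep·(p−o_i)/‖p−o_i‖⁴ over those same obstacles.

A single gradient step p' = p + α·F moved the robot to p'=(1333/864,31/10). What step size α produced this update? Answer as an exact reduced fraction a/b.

α = 1/20

F_att = 1·(g−p) = 1·(11,2) = (11.0000,2.0000)
o1: d²=65 > ρ²=57 → inactive
o2: d²=194 > ρ²=57 → inactive
o3: d²=130 > ρ²=57 → inactive
o4: d²=36 ≤ ρ²=57; F_rep = 31·(-6,0)/36² = (-0.1435,0.0000)
F = F_att + ΣF_rep = (10.8565,2.0000)
Δp = p'−p = (0.5428,0.1000); α = Δx/Fx = (469/864) / (2345/216) = 1/20
check: Δy/Fy = (1/10) / (2) = 1/20 ✓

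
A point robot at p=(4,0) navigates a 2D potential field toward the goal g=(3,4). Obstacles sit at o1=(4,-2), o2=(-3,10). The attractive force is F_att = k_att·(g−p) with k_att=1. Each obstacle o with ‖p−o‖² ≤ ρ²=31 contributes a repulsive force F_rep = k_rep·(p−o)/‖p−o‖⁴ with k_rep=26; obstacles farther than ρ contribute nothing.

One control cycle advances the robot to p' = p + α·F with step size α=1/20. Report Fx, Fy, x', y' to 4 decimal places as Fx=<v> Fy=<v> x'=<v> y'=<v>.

Fx=-1.0000 Fy=7.2500 x'=3.9500 y'=0.3625

F_att = 1·(g−p) = 1·(-1,4) = (-1.0000,4.0000)
o1: d²=4 ≤ ρ²=31; F_rep = 26·(0,2)/4² = (0.0000,3.2500)
o2: d²=149 > ρ²=31 → inactive
F = F_att + ΣF_rep = (-1.0000,7.2500)
p' = p + 1/20·F = (3.9500,0.3625)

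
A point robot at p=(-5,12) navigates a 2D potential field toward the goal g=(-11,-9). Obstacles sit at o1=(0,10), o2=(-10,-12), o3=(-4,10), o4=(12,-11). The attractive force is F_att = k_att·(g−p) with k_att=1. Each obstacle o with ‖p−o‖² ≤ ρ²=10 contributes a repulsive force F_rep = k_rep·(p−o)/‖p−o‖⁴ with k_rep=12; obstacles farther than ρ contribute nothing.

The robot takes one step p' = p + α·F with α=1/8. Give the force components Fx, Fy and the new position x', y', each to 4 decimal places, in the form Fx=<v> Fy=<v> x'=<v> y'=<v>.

F_att = 1·(g−p) = 1·(-6,-21) = (-6.0000,-21.0000)
o1: d²=29 > ρ²=10 → inactive
o2: d²=601 > ρ²=10 → inactive
o3: d²=5 ≤ ρ²=10; F_rep = 12·(-1,2)/5² = (-0.4800,0.9600)
o4: d²=818 > ρ²=10 → inactive
F = F_att + ΣF_rep = (-6.4800,-20.0400)
p' = p + 1/8·F = (-5.8100,9.4950)

Fx=-6.4800 Fy=-20.0400 x'=-5.8100 y'=9.4950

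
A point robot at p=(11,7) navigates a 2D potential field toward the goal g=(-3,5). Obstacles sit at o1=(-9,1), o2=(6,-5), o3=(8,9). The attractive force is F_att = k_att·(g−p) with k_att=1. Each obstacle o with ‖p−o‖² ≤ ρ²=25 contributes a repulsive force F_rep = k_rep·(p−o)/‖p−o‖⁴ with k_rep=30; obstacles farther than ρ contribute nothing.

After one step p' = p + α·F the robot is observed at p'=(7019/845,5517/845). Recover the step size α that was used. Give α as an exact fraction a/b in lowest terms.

α = 1/5

F_att = 1·(g−p) = 1·(-14,-2) = (-14.0000,-2.0000)
o1: d²=436 > ρ²=25 → inactive
o2: d²=169 > ρ²=25 → inactive
o3: d²=13 ≤ ρ²=25; F_rep = 30·(3,-2)/13² = (0.5325,-0.3550)
F = F_att + ΣF_rep = (-13.4675,-2.3550)
Δp = p'−p = (-2.6935,-0.4710); α = Δx/Fx = (-2276/845) / (-2276/169) = 1/5
check: Δy/Fy = (-398/845) / (-398/169) = 1/5 ✓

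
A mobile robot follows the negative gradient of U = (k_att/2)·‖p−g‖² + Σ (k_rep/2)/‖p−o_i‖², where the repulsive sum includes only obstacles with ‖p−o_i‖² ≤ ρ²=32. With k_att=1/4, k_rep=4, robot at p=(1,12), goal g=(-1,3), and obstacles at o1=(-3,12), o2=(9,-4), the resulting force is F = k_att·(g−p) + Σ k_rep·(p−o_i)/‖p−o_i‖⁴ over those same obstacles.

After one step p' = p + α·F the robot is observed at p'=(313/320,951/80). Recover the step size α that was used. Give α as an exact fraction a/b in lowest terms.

F_att = 1/4·(g−p) = 1/4·(-2,-9) = (-0.5000,-2.2500)
o1: d²=16 ≤ ρ²=32; F_rep = 4·(4,0)/16² = (0.0625,0.0000)
o2: d²=320 > ρ²=32 → inactive
F = F_att + ΣF_rep = (-0.4375,-2.2500)
Δp = p'−p = (-0.0219,-0.1125); α = Δx/Fx = (-7/320) / (-7/16) = 1/20
check: Δy/Fy = (-9/80) / (-9/4) = 1/20 ✓

α = 1/20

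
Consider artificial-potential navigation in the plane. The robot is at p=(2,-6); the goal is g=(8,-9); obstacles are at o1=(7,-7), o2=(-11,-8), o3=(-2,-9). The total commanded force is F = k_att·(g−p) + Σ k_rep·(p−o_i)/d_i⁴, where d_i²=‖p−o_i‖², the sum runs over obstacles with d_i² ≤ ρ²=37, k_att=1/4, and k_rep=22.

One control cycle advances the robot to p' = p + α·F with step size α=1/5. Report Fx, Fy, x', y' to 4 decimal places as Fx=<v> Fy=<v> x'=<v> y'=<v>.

Fx=1.4781 Fy=-0.6119 x'=2.2956 y'=-6.1224

F_att = 1/4·(g−p) = 1/4·(6,-3) = (1.5000,-0.7500)
o1: d²=26 ≤ ρ²=37; F_rep = 22·(-5,1)/26² = (-0.1627,0.0325)
o2: d²=173 > ρ²=37 → inactive
o3: d²=25 ≤ ρ²=37; F_rep = 22·(4,3)/25² = (0.1408,0.1056)
F = F_att + ΣF_rep = (1.4781,-0.6119)
p' = p + 1/5·F = (2.2956,-6.1224)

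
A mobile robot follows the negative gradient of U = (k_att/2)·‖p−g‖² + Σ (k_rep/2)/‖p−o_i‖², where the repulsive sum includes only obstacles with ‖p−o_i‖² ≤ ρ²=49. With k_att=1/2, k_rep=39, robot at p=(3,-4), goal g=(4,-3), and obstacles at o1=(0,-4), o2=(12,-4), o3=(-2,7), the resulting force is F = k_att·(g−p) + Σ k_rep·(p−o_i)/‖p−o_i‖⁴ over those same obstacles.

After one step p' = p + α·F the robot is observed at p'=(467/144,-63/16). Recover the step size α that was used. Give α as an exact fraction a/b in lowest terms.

α = 1/8

F_att = 1/2·(g−p) = 1/2·(1,1) = (0.5000,0.5000)
o1: d²=9 ≤ ρ²=49; F_rep = 39·(3,0)/9² = (1.4444,0.0000)
o2: d²=81 > ρ²=49 → inactive
o3: d²=146 > ρ²=49 → inactive
F = F_att + ΣF_rep = (1.9444,0.5000)
Δp = p'−p = (0.2431,0.0625); α = Δx/Fx = (35/144) / (35/18) = 1/8
check: Δy/Fy = (1/16) / (1/2) = 1/8 ✓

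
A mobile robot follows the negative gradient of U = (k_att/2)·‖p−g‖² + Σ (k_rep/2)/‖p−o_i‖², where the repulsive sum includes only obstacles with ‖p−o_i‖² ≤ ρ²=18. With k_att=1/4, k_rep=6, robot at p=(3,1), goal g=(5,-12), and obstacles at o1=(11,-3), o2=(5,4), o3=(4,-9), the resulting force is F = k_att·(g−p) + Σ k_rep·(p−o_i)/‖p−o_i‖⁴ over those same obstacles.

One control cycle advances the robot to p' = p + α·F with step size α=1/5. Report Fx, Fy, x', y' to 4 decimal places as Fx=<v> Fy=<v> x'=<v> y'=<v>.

Fx=0.4290 Fy=-3.3565 x'=3.0858 y'=0.3287

F_att = 1/4·(g−p) = 1/4·(2,-13) = (0.5000,-3.2500)
o1: d²=80 > ρ²=18 → inactive
o2: d²=13 ≤ ρ²=18; F_rep = 6·(-2,-3)/13² = (-0.0710,-0.1065)
o3: d²=101 > ρ²=18 → inactive
F = F_att + ΣF_rep = (0.4290,-3.3565)
p' = p + 1/5·F = (3.0858,0.3287)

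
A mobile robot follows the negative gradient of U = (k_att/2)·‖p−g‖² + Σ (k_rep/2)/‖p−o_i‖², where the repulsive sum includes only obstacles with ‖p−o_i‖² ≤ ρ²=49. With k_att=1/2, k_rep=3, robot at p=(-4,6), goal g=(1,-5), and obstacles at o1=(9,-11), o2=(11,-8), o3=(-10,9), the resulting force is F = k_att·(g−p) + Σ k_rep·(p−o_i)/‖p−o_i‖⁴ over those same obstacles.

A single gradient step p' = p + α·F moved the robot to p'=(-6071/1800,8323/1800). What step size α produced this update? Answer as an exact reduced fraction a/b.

F_att = 1/2·(g−p) = 1/2·(5,-11) = (2.5000,-5.5000)
o1: d²=458 > ρ²=49 → inactive
o2: d²=421 > ρ²=49 → inactive
o3: d²=45 ≤ ρ²=49; F_rep = 3·(6,-3)/45² = (0.0089,-0.0044)
F = F_att + ΣF_rep = (2.5089,-5.5044)
Δp = p'−p = (0.6272,-1.3761); α = Δx/Fx = (1129/1800) / (1129/450) = 1/4
check: Δy/Fy = (-2477/1800) / (-2477/450) = 1/4 ✓

α = 1/4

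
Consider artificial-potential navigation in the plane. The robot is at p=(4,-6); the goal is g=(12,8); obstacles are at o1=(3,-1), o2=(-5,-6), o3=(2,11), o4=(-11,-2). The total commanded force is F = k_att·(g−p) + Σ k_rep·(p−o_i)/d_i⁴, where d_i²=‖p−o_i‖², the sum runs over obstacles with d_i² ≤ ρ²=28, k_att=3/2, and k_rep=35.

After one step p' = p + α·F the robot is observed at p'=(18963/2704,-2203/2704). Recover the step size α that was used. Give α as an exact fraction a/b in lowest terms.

F_att = 3/2·(g−p) = 3/2·(8,14) = (12.0000,21.0000)
o1: d²=26 ≤ ρ²=28; F_rep = 35·(1,-5)/26² = (0.0518,-0.2589)
o2: d²=81 > ρ²=28 → inactive
o3: d²=293 > ρ²=28 → inactive
o4: d²=241 > ρ²=28 → inactive
F = F_att + ΣF_rep = (12.0518,20.7411)
Δp = p'−p = (3.0129,5.1853); α = Δx/Fx = (8147/2704) / (8147/676) = 1/4
check: Δy/Fy = (14021/2704) / (14021/676) = 1/4 ✓

α = 1/4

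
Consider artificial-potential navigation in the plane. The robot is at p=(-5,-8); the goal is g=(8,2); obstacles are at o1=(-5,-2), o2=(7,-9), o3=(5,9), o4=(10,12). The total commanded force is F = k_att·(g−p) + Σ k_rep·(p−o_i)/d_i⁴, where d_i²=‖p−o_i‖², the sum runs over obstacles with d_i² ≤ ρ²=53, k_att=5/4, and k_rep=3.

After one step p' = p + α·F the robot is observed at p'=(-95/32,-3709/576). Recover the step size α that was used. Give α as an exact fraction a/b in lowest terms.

F_att = 5/4·(g−p) = 5/4·(13,10) = (16.2500,12.5000)
o1: d²=36 ≤ ρ²=53; F_rep = 3·(0,-6)/36² = (0.0000,-0.0139)
o2: d²=145 > ρ²=53 → inactive
o3: d²=389 > ρ²=53 → inactive
o4: d²=625 > ρ²=53 → inactive
F = F_att + ΣF_rep = (16.2500,12.4861)
Δp = p'−p = (2.0312,1.5608); α = Δx/Fx = (65/32) / (65/4) = 1/8
check: Δy/Fy = (899/576) / (899/72) = 1/8 ✓

α = 1/8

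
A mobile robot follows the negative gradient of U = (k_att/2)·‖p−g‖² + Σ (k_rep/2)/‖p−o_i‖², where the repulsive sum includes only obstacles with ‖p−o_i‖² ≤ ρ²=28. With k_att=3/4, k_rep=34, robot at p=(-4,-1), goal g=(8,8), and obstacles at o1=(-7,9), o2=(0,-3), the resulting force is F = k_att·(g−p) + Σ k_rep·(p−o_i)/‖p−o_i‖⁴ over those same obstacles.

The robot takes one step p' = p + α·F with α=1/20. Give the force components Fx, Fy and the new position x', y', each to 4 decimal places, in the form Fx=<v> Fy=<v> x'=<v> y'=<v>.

Fx=8.6600 Fy=6.9200 x'=-3.5670 y'=-0.6540

F_att = 3/4·(g−p) = 3/4·(12,9) = (9.0000,6.7500)
o1: d²=109 > ρ²=28 → inactive
o2: d²=20 ≤ ρ²=28; F_rep = 34·(-4,2)/20² = (-0.3400,0.1700)
F = F_att + ΣF_rep = (8.6600,6.9200)
p' = p + 1/20·F = (-3.5670,-0.6540)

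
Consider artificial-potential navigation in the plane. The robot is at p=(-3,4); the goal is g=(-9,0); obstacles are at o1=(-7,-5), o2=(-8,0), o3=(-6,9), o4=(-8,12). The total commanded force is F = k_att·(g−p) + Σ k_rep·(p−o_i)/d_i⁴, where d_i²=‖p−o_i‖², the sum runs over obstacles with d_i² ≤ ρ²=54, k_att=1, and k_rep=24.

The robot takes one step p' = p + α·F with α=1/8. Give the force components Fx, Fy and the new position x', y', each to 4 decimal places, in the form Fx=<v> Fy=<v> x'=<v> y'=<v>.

Fx=-5.8663 Fy=-4.0467 x'=-3.7333 y'=3.4942

F_att = 1·(g−p) = 1·(-6,-4) = (-6.0000,-4.0000)
o1: d²=97 > ρ²=54 → inactive
o2: d²=41 ≤ ρ²=54; F_rep = 24·(5,4)/41² = (0.0714,0.0571)
o3: d²=34 ≤ ρ²=54; F_rep = 24·(3,-5)/34² = (0.0623,-0.1038)
o4: d²=89 > ρ²=54 → inactive
F = F_att + ΣF_rep = (-5.8663,-4.0467)
p' = p + 1/8·F = (-3.7333,3.4942)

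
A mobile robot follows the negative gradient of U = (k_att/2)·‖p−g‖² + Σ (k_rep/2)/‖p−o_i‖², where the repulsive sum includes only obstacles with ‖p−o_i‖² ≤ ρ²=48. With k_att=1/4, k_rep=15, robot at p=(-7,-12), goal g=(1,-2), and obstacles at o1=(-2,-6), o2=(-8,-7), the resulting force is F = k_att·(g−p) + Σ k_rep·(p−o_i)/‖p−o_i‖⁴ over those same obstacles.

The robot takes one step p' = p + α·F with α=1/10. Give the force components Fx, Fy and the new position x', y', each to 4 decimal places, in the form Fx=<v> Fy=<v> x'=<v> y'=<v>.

F_att = 1/4·(g−p) = 1/4·(8,10) = (2.0000,2.5000)
o1: d²=61 > ρ²=48 → inactive
o2: d²=26 ≤ ρ²=48; F_rep = 15·(1,-5)/26² = (0.0222,-0.1109)
F = F_att + ΣF_rep = (2.0222,2.3891)
p' = p + 1/10·F = (-6.7978,-11.7611)

Fx=2.0222 Fy=2.3891 x'=-6.7978 y'=-11.7611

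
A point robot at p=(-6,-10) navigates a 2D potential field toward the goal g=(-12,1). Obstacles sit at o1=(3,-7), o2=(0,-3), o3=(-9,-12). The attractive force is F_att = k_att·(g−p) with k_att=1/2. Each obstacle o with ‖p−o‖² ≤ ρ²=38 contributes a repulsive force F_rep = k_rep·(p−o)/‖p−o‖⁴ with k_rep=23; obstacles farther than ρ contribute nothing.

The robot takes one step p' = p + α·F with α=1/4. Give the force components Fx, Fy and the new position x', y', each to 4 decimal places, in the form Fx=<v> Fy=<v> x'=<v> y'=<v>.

F_att = 1/2·(g−p) = 1/2·(-6,11) = (-3.0000,5.5000)
o1: d²=90 > ρ²=38 → inactive
o2: d²=85 > ρ²=38 → inactive
o3: d²=13 ≤ ρ²=38; F_rep = 23·(3,2)/13² = (0.4083,0.2722)
F = F_att + ΣF_rep = (-2.5917,5.7722)
p' = p + 1/4·F = (-6.6479,-8.5570)

Fx=-2.5917 Fy=5.7722 x'=-6.6479 y'=-8.5570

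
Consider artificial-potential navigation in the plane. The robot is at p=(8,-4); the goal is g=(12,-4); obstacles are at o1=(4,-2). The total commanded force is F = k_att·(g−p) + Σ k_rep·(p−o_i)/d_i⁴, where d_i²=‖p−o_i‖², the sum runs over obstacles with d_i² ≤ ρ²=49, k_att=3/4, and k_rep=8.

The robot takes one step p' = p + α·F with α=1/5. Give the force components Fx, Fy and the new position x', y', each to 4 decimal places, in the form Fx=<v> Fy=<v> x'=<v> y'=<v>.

F_att = 3/4·(g−p) = 3/4·(4,0) = (3.0000,0.0000)
o1: d²=20 ≤ ρ²=49; F_rep = 8·(4,-2)/20² = (0.0800,-0.0400)
F = F_att + ΣF_rep = (3.0800,-0.0400)
p' = p + 1/5·F = (8.6160,-4.0080)

Fx=3.0800 Fy=-0.0400 x'=8.6160 y'=-4.0080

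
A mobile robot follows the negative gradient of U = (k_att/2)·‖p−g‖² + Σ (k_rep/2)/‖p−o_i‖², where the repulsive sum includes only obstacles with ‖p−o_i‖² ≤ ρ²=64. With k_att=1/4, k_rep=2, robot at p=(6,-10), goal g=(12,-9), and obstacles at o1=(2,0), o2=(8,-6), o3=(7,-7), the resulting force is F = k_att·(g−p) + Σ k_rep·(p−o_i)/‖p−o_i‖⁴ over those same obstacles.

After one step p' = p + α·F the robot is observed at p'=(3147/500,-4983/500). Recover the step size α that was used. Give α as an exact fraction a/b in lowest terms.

α = 1/5

F_att = 1/4·(g−p) = 1/4·(6,1) = (1.5000,0.2500)
o1: d²=116 > ρ²=64 → inactive
o2: d²=20 ≤ ρ²=64; F_rep = 2·(-2,-4)/20² = (-0.0100,-0.0200)
o3: d²=10 ≤ ρ²=64; F_rep = 2·(-1,-3)/10² = (-0.0200,-0.0600)
F = F_att + ΣF_rep = (1.4700,0.1700)
Δp = p'−p = (0.2940,0.0340); α = Δx/Fx = (147/500) / (147/100) = 1/5
check: Δy/Fy = (17/500) / (17/100) = 1/5 ✓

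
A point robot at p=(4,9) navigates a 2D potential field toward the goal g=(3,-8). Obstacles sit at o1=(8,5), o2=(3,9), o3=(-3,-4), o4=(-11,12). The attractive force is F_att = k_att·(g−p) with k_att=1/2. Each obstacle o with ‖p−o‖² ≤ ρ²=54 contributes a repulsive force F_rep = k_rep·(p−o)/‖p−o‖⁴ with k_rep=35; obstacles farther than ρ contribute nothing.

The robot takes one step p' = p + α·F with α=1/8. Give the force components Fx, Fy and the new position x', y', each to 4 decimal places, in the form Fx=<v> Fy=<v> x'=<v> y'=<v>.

Fx=34.3633 Fy=-8.3633 x'=8.2954 y'=7.9546

F_att = 1/2·(g−p) = 1/2·(-1,-17) = (-0.5000,-8.5000)
o1: d²=32 ≤ ρ²=54; F_rep = 35·(-4,4)/32² = (-0.1367,0.1367)
o2: d²=1 ≤ ρ²=54; F_rep = 35·(1,0)/1² = (35.0000,0.0000)
o3: d²=218 > ρ²=54 → inactive
o4: d²=234 > ρ²=54 → inactive
F = F_att + ΣF_rep = (34.3633,-8.3633)
p' = p + 1/8·F = (8.2954,7.9546)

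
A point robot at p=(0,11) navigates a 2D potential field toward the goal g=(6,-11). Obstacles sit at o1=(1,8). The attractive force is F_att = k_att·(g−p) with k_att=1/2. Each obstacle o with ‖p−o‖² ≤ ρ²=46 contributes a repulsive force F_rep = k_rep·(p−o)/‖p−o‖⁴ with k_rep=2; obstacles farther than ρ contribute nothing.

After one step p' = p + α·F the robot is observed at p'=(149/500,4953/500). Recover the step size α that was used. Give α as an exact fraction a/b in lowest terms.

α = 1/10

F_att = 1/2·(g−p) = 1/2·(6,-22) = (3.0000,-11.0000)
o1: d²=10 ≤ ρ²=46; F_rep = 2·(-1,3)/10² = (-0.0200,0.0600)
F = F_att + ΣF_rep = (2.9800,-10.9400)
Δp = p'−p = (0.2980,-1.0940); α = Δx/Fx = (149/500) / (149/50) = 1/10
check: Δy/Fy = (-547/500) / (-547/50) = 1/10 ✓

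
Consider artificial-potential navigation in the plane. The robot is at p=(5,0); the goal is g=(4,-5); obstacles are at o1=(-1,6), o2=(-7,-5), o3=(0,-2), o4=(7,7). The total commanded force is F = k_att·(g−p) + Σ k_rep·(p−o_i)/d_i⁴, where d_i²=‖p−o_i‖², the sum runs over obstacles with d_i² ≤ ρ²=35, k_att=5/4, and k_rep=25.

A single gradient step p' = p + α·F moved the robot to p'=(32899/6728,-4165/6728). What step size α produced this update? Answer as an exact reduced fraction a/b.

F_att = 5/4·(g−p) = 5/4·(-1,-5) = (-1.2500,-6.2500)
o1: d²=72 > ρ²=35 → inactive
o2: d²=169 > ρ²=35 → inactive
o3: d²=29 ≤ ρ²=35; F_rep = 25·(5,2)/29² = (0.1486,0.0595)
o4: d²=53 > ρ²=35 → inactive
F = F_att + ΣF_rep = (-1.1014,-6.1905)
Δp = p'−p = (-0.1101,-0.6191); α = Δx/Fx = (-741/6728) / (-3705/3364) = 1/10
check: Δy/Fy = (-4165/6728) / (-20825/3364) = 1/10 ✓

α = 1/10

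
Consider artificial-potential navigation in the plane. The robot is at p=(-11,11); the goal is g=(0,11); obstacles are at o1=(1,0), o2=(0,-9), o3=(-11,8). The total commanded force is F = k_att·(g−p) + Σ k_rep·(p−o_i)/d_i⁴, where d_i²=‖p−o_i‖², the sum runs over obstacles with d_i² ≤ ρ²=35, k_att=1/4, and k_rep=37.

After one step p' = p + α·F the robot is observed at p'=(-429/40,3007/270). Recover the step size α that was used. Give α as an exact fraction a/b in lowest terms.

α = 1/10

F_att = 1/4·(g−p) = 1/4·(11,0) = (2.7500,0.0000)
o1: d²=265 > ρ²=35 → inactive
o2: d²=521 > ρ²=35 → inactive
o3: d²=9 ≤ ρ²=35; F_rep = 37·(0,3)/9² = (0.0000,1.3704)
F = F_att + ΣF_rep = (2.7500,1.3704)
Δp = p'−p = (0.2750,0.1370); α = Δx/Fx = (11/40) / (11/4) = 1/10
check: Δy/Fy = (37/270) / (37/27) = 1/10 ✓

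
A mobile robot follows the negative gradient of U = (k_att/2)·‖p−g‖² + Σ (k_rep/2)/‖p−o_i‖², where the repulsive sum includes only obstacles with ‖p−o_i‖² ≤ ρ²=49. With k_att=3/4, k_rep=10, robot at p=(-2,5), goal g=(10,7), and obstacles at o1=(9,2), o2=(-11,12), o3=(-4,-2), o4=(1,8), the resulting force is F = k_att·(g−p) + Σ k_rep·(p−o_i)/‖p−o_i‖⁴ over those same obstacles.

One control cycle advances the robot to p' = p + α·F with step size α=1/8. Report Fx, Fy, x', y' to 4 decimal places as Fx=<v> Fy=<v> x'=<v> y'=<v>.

Fx=8.9074 Fy=1.4074 x'=-0.8866 y'=5.1759

F_att = 3/4·(g−p) = 3/4·(12,2) = (9.0000,1.5000)
o1: d²=130 > ρ²=49 → inactive
o2: d²=130 > ρ²=49 → inactive
o3: d²=53 > ρ²=49 → inactive
o4: d²=18 ≤ ρ²=49; F_rep = 10·(-3,-3)/18² = (-0.0926,-0.0926)
F = F_att + ΣF_rep = (8.9074,1.4074)
p' = p + 1/8·F = (-0.8866,5.1759)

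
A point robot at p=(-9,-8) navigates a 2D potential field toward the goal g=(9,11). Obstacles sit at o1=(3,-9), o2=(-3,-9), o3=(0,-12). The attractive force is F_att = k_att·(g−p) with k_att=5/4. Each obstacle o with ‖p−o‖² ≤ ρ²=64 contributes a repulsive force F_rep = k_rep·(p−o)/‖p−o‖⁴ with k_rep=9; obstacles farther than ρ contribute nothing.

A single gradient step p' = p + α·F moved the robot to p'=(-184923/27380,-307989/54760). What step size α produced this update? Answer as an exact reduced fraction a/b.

α = 1/10

F_att = 5/4·(g−p) = 5/4·(18,19) = (22.5000,23.7500)
o1: d²=145 > ρ²=64 → inactive
o2: d²=37 ≤ ρ²=64; F_rep = 9·(-6,1)/37² = (-0.0394,0.0066)
o3: d²=97 > ρ²=64 → inactive
F = F_att + ΣF_rep = (22.4606,23.7566)
Δp = p'−p = (2.2461,2.3757); α = Δx/Fx = (61497/27380) / (61497/2738) = 1/10
check: Δy/Fy = (130091/54760) / (130091/5476) = 1/10 ✓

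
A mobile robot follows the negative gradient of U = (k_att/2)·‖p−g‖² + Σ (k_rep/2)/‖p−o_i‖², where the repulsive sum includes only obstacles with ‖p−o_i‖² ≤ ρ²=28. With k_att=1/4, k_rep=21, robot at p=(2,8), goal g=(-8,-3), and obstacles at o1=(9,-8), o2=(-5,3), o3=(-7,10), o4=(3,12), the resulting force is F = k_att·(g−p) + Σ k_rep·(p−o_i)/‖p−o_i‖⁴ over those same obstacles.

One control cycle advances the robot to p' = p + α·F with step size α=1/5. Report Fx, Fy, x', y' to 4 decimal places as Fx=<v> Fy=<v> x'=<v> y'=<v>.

F_att = 1/4·(g−p) = 1/4·(-10,-11) = (-2.5000,-2.7500)
o1: d²=305 > ρ²=28 → inactive
o2: d²=74 > ρ²=28 → inactive
o3: d²=85 > ρ²=28 → inactive
o4: d²=17 ≤ ρ²=28; F_rep = 21·(-1,-4)/17² = (-0.0727,-0.2907)
F = F_att + ΣF_rep = (-2.5727,-3.0407)
p' = p + 1/5·F = (1.4855,7.3919)

Fx=-2.5727 Fy=-3.0407 x'=1.4855 y'=7.3919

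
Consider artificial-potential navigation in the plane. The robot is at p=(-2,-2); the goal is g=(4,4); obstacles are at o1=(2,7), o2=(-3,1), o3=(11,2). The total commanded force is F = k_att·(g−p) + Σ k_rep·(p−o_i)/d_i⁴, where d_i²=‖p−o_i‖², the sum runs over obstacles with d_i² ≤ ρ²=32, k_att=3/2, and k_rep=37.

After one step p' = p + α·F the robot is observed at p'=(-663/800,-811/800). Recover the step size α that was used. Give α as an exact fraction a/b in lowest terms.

F_att = 3/2·(g−p) = 3/2·(6,6) = (9.0000,9.0000)
o1: d²=97 > ρ²=32 → inactive
o2: d²=10 ≤ ρ²=32; F_rep = 37·(1,-3)/10² = (0.3700,-1.1100)
o3: d²=185 > ρ²=32 → inactive
F = F_att + ΣF_rep = (9.3700,7.8900)
Δp = p'−p = (1.1712,0.9862); α = Δx/Fx = (937/800) / (937/100) = 1/8
check: Δy/Fy = (789/800) / (789/100) = 1/8 ✓

α = 1/8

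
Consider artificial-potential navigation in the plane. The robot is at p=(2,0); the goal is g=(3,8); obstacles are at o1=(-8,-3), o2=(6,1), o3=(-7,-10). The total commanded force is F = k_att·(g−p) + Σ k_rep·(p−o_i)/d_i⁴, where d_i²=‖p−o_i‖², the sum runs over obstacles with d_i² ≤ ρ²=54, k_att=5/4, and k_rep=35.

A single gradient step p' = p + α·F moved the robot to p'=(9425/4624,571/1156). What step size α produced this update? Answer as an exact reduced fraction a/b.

α = 1/20

F_att = 5/4·(g−p) = 5/4·(1,8) = (1.2500,10.0000)
o1: d²=109 > ρ²=54 → inactive
o2: d²=17 ≤ ρ²=54; F_rep = 35·(-4,-1)/17² = (-0.4844,-0.1211)
o3: d²=181 > ρ²=54 → inactive
F = F_att + ΣF_rep = (0.7656,9.8789)
Δp = p'−p = (0.0383,0.4939); α = Δx/Fx = (177/4624) / (885/1156) = 1/20
check: Δy/Fy = (571/1156) / (2855/289) = 1/20 ✓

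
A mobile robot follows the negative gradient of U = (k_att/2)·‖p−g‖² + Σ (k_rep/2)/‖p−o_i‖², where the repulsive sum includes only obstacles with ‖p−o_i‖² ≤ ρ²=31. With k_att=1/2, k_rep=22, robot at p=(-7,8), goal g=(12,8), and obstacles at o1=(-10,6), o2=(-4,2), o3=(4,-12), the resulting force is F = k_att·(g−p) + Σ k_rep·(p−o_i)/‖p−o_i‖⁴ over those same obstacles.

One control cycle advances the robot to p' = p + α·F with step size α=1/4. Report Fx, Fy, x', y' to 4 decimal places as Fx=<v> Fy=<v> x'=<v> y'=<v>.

Fx=9.8905 Fy=0.2604 x'=-4.5274 y'=8.0651

F_att = 1/2·(g−p) = 1/2·(19,0) = (9.5000,0.0000)
o1: d²=13 ≤ ρ²=31; F_rep = 22·(3,2)/13² = (0.3905,0.2604)
o2: d²=45 > ρ²=31 → inactive
o3: d²=521 > ρ²=31 → inactive
F = F_att + ΣF_rep = (9.8905,0.2604)
p' = p + 1/4·F = (-4.5274,8.0651)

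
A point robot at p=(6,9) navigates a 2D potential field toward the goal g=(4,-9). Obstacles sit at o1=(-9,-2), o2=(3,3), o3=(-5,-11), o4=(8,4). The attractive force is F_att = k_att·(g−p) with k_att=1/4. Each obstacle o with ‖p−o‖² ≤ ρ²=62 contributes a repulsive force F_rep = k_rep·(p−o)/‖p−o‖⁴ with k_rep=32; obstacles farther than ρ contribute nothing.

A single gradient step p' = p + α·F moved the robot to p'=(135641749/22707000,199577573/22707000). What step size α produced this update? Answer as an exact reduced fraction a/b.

F_att = 1/4·(g−p) = 1/4·(-2,-18) = (-0.5000,-4.5000)
o1: d²=346 > ρ²=62 → inactive
o2: d²=45 ≤ ρ²=62; F_rep = 32·(3,6)/45² = (0.0474,0.0948)
o3: d²=521 > ρ²=62 → inactive
o4: d²=29 ≤ ρ²=62; F_rep = 32·(-2,5)/29² = (-0.0761,0.1902)
F = F_att + ΣF_rep = (-0.5287,-4.2149)
Δp = p'−p = (-0.0264,-0.2107); α = Δx/Fx = (-600251/22707000) / (-600251/1135350) = 1/20
check: Δy/Fy = (-4785427/22707000) / (-4785427/1135350) = 1/20 ✓

α = 1/20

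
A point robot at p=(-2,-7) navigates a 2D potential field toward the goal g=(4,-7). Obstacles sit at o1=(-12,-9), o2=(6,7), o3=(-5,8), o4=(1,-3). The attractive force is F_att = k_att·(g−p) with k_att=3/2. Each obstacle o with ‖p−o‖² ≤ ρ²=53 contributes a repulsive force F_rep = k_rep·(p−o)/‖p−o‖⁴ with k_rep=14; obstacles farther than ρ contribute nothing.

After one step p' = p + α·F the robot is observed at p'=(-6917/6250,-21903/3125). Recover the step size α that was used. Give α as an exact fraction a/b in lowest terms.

F_att = 3/2·(g−p) = 3/2·(6,0) = (9.0000,0.0000)
o1: d²=104 > ρ²=53 → inactive
o2: d²=260 > ρ²=53 → inactive
o3: d²=234 > ρ²=53 → inactive
o4: d²=25 ≤ ρ²=53; F_rep = 14·(-3,-4)/25² = (-0.0672,-0.0896)
F = F_att + ΣF_rep = (8.9328,-0.0896)
Δp = p'−p = (0.8933,-0.0090); α = Δx/Fx = (5583/6250) / (5583/625) = 1/10
check: Δy/Fy = (-28/3125) / (-56/625) = 1/10 ✓

α = 1/10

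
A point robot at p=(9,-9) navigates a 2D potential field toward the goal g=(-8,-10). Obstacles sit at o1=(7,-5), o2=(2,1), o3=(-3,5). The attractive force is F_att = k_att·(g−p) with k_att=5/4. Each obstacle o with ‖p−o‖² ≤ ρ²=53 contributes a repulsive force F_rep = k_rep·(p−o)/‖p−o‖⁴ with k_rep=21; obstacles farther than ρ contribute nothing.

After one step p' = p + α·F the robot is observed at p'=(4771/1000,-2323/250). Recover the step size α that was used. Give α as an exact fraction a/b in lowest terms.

α = 1/5

F_att = 5/4·(g−p) = 5/4·(-17,-1) = (-21.2500,-1.2500)
o1: d²=20 ≤ ρ²=53; F_rep = 21·(2,-4)/20² = (0.1050,-0.2100)
o2: d²=149 > ρ²=53 → inactive
o3: d²=340 > ρ²=53 → inactive
F = F_att + ΣF_rep = (-21.1450,-1.4600)
Δp = p'−p = (-4.2290,-0.2920); α = Δx/Fx = (-4229/1000) / (-4229/200) = 1/5
check: Δy/Fy = (-73/250) / (-73/50) = 1/5 ✓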